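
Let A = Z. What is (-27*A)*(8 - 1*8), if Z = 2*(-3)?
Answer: 0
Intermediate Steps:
Z = -6
A = -6
(-27*A)*(8 - 1*8) = (-27*(-6))*(8 - 1*8) = 162*(8 - 8) = 162*0 = 0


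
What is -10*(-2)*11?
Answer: 220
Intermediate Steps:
-10*(-2)*11 = 20*11 = 220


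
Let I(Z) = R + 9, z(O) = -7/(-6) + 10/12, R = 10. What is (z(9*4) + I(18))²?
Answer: 441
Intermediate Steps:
z(O) = 2 (z(O) = -7*(-⅙) + 10*(1/12) = 7/6 + ⅚ = 2)
I(Z) = 19 (I(Z) = 10 + 9 = 19)
(z(9*4) + I(18))² = (2 + 19)² = 21² = 441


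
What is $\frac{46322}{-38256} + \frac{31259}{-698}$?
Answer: $- \frac{307044265}{6675672} \approx -45.995$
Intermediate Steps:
$\frac{46322}{-38256} + \frac{31259}{-698} = 46322 \left(- \frac{1}{38256}\right) + 31259 \left(- \frac{1}{698}\right) = - \frac{23161}{19128} - \frac{31259}{698} = - \frac{307044265}{6675672}$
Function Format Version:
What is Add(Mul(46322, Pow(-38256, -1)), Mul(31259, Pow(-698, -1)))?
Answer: Rational(-307044265, 6675672) ≈ -45.995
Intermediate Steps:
Add(Mul(46322, Pow(-38256, -1)), Mul(31259, Pow(-698, -1))) = Add(Mul(46322, Rational(-1, 38256)), Mul(31259, Rational(-1, 698))) = Add(Rational(-23161, 19128), Rational(-31259, 698)) = Rational(-307044265, 6675672)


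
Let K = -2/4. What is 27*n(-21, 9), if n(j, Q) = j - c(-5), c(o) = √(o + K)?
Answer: -567 - 27*I*√22/2 ≈ -567.0 - 63.321*I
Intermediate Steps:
K = -½ (K = -2*¼ = -½ ≈ -0.50000)
c(o) = √(-½ + o) (c(o) = √(o - ½) = √(-½ + o))
n(j, Q) = j - I*√22/2 (n(j, Q) = j - √(-2 + 4*(-5))/2 = j - √(-2 - 20)/2 = j - √(-22)/2 = j - I*√22/2)
27*n(-21, 9) = 27*(-21 - I*√22/2) = -567 - 27*I*√22/2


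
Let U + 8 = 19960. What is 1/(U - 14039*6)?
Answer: -1/64282 ≈ -1.5556e-5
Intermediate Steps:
U = 19952 (U = -8 + 19960 = 19952)
1/(U - 14039*6) = 1/(19952 - 14039*6) = 1/(19952 - 84234) = 1/(-64282) = -1/64282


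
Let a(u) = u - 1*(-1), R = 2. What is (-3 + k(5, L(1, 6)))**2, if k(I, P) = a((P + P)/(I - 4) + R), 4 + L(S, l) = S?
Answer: 36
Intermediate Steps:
L(S, l) = -4 + S
a(u) = 1 + u (a(u) = u + 1 = 1 + u)
k(I, P) = 3 + 2*P/(-4 + I) (k(I, P) = 1 + ((P + P)/(I - 4) + 2) = 1 + ((2*P)/(-4 + I) + 2) = 1 + (2*P/(-4 + I) + 2) = 1 + (2 + 2*P/(-4 + I)) = 3 + 2*P/(-4 + I))
(-3 + k(5, L(1, 6)))**2 = (-3 + (-12 + 2*(-4 + 1) + 3*5)/(-4 + 5))**2 = (-3 + (-12 + 2*(-3) + 15)/1)**2 = (-3 + 1*(-12 - 6 + 15))**2 = (-3 + 1*(-3))**2 = (-3 - 3)**2 = (-6)**2 = 36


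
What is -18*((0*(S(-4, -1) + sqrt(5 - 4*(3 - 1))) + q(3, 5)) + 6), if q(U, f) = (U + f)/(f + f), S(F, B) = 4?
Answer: -612/5 ≈ -122.40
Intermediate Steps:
q(U, f) = (U + f)/(2*f) (q(U, f) = (U + f)/((2*f)) = (U + f)*(1/(2*f)) = (U + f)/(2*f))
-18*((0*(S(-4, -1) + sqrt(5 - 4*(3 - 1))) + q(3, 5)) + 6) = -18*((0*(4 + sqrt(5 - 4*(3 - 1))) + (1/2)*(3 + 5)/5) + 6) = -18*((0*(4 + sqrt(5 - 4*2)) + (1/2)*(1/5)*8) + 6) = -18*((0*(4 + sqrt(5 - 8)) + 4/5) + 6) = -18*((0*(4 + sqrt(-3)) + 4/5) + 6) = -18*((0*(4 + I*sqrt(3)) + 4/5) + 6) = -18*((0 + 4/5) + 6) = -18*(4/5 + 6) = -18*34/5 = -612/5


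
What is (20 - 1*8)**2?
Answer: 144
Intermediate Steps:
(20 - 1*8)**2 = (20 - 8)**2 = 12**2 = 144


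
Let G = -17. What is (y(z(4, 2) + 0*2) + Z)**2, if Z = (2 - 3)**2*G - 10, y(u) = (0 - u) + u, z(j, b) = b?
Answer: 729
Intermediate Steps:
y(u) = 0 (y(u) = -u + u = 0)
Z = -27 (Z = (2 - 3)**2*(-17) - 10 = (-1)**2*(-17) - 10 = 1*(-17) - 10 = -17 - 10 = -27)
(y(z(4, 2) + 0*2) + Z)**2 = (0 - 27)**2 = (-27)**2 = 729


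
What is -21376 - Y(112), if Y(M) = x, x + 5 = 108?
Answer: -21479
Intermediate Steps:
x = 103 (x = -5 + 108 = 103)
Y(M) = 103
-21376 - Y(112) = -21376 - 1*103 = -21376 - 103 = -21479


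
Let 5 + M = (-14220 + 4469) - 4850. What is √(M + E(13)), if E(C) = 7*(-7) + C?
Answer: I*√14642 ≈ 121.0*I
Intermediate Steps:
E(C) = -49 + C
M = -14606 (M = -5 + ((-14220 + 4469) - 4850) = -5 + (-9751 - 4850) = -5 - 14601 = -14606)
√(M + E(13)) = √(-14606 + (-49 + 13)) = √(-14606 - 36) = √(-14642) = I*√14642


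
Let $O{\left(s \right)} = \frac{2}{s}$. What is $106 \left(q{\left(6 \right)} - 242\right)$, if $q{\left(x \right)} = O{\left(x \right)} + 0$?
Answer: $- \frac{76850}{3} \approx -25617.0$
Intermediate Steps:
$q{\left(x \right)} = \frac{2}{x}$ ($q{\left(x \right)} = \frac{2}{x} + 0 = \frac{2}{x}$)
$106 \left(q{\left(6 \right)} - 242\right) = 106 \left(\frac{2}{6} - 242\right) = 106 \left(2 \cdot \frac{1}{6} - 242\right) = 106 \left(\frac{1}{3} - 242\right) = 106 \left(- \frac{725}{3}\right) = - \frac{76850}{3}$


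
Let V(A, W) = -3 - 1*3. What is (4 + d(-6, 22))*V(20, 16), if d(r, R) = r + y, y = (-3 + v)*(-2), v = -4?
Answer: -72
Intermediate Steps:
V(A, W) = -6 (V(A, W) = -3 - 3 = -6)
y = 14 (y = (-3 - 4)*(-2) = -7*(-2) = 14)
d(r, R) = 14 + r (d(r, R) = r + 14 = 14 + r)
(4 + d(-6, 22))*V(20, 16) = (4 + (14 - 6))*(-6) = (4 + 8)*(-6) = 12*(-6) = -72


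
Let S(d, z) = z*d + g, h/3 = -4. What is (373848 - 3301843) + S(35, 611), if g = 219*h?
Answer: -2909238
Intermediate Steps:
h = -12 (h = 3*(-4) = -12)
g = -2628 (g = 219*(-12) = -2628)
S(d, z) = -2628 + d*z (S(d, z) = z*d - 2628 = d*z - 2628 = -2628 + d*z)
(373848 - 3301843) + S(35, 611) = (373848 - 3301843) + (-2628 + 35*611) = -2927995 + (-2628 + 21385) = -2927995 + 18757 = -2909238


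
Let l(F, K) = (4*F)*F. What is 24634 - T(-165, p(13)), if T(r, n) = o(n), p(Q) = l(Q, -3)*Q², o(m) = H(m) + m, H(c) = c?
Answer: -203854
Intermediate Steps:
l(F, K) = 4*F²
o(m) = 2*m (o(m) = m + m = 2*m)
p(Q) = 4*Q⁴ (p(Q) = (4*Q²)*Q² = 4*Q⁴)
T(r, n) = 2*n
24634 - T(-165, p(13)) = 24634 - 2*4*13⁴ = 24634 - 2*4*28561 = 24634 - 2*114244 = 24634 - 1*228488 = 24634 - 228488 = -203854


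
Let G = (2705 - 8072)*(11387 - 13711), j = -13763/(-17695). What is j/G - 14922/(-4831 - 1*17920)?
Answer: 3293406686671333/5021330143722060 ≈ 0.65588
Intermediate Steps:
j = 13763/17695 (j = -13763*(-1/17695) = 13763/17695 ≈ 0.77779)
G = 12472908 (G = -5367*(-2324) = 12472908)
j/G - 14922/(-4831 - 1*17920) = (13763/17695)/12472908 - 14922/(-4831 - 1*17920) = (13763/17695)*(1/12472908) - 14922/(-4831 - 17920) = 13763/220708107060 - 14922/(-22751) = 13763/220708107060 - 14922*(-1/22751) = 13763/220708107060 + 14922/22751 = 3293406686671333/5021330143722060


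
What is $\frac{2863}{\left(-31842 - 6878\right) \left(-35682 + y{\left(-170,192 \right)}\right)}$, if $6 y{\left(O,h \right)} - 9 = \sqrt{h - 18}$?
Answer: $\frac{612919629}{295766144880800} + \frac{2863 \sqrt{174}}{295766144880800} \approx 2.0724 \cdot 10^{-6}$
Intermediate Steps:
$y{\left(O,h \right)} = \frac{3}{2} + \frac{\sqrt{-18 + h}}{6}$ ($y{\left(O,h \right)} = \frac{3}{2} + \frac{\sqrt{h - 18}}{6} = \frac{3}{2} + \frac{\sqrt{-18 + h}}{6}$)
$\frac{2863}{\left(-31842 - 6878\right) \left(-35682 + y{\left(-170,192 \right)}\right)} = \frac{2863}{\left(-31842 - 6878\right) \left(-35682 + \left(\frac{3}{2} + \frac{\sqrt{-18 + 192}}{6}\right)\right)} = \frac{2863}{\left(-38720\right) \left(-35682 + \left(\frac{3}{2} + \frac{\sqrt{174}}{6}\right)\right)} = \frac{2863}{\left(-38720\right) \left(- \frac{71361}{2} + \frac{\sqrt{174}}{6}\right)} = \frac{2863}{1381548960 - \frac{19360 \sqrt{174}}{3}}$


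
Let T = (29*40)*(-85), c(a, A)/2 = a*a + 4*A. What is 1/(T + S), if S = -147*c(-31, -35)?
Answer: -1/339974 ≈ -2.9414e-6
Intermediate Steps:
c(a, A) = 2*a**2 + 8*A (c(a, A) = 2*(a*a + 4*A) = 2*(a**2 + 4*A) = 2*a**2 + 8*A)
T = -98600 (T = 1160*(-85) = -98600)
S = -241374 (S = -147*(2*(-31)**2 + 8*(-35)) = -147*(2*961 - 280) = -147*(1922 - 280) = -147*1642 = -241374)
1/(T + S) = 1/(-98600 - 241374) = 1/(-339974) = -1/339974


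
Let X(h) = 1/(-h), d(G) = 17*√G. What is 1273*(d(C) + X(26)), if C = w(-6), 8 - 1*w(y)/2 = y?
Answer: -1273/26 + 43282*√7 ≈ 1.1446e+5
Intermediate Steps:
w(y) = 16 - 2*y
C = 28 (C = 16 - 2*(-6) = 16 + 12 = 28)
X(h) = -1/h
1273*(d(C) + X(26)) = 1273*(17*√28 - 1/26) = 1273*(17*(2*√7) - 1*1/26) = 1273*(34*√7 - 1/26) = 1273*(-1/26 + 34*√7) = -1273/26 + 43282*√7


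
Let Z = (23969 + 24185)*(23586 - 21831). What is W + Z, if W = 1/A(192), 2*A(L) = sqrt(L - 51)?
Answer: 84510270 + 2*sqrt(141)/141 ≈ 8.4510e+7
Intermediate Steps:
Z = 84510270 (Z = 48154*1755 = 84510270)
A(L) = sqrt(-51 + L)/2 (A(L) = sqrt(L - 51)/2 = sqrt(-51 + L)/2)
W = 2*sqrt(141)/141 (W = 1/(sqrt(-51 + 192)/2) = 1/(sqrt(141)/2) = 2*sqrt(141)/141 ≈ 0.16843)
W + Z = 2*sqrt(141)/141 + 84510270 = 84510270 + 2*sqrt(141)/141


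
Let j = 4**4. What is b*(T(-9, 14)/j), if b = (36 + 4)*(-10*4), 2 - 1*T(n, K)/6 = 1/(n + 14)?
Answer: -135/2 ≈ -67.500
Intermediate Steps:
T(n, K) = 12 - 6/(14 + n) (T(n, K) = 12 - 6/(n + 14) = 12 - 6/(14 + n))
j = 256
b = -1600 (b = 40*(-40) = -1600)
b*(T(-9, 14)/j) = -1600*6*(27 + 2*(-9))/(14 - 9)/256 = -1600*6*(27 - 18)/5/256 = -1600*6*(1/5)*9/256 = -17280/256 = -1600*27/640 = -135/2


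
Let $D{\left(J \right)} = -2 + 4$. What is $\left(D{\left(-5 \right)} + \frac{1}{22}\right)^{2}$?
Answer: $\frac{2025}{484} \approx 4.1839$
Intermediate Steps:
$D{\left(J \right)} = 2$
$\left(D{\left(-5 \right)} + \frac{1}{22}\right)^{2} = \left(2 + \frac{1}{22}\right)^{2} = \left(\frac{45}{22}\right)^{2} = \frac{2025}{484}$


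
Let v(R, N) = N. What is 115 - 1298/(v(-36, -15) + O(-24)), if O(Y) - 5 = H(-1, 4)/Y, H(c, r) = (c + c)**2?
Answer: 14803/61 ≈ 242.67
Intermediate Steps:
H(c, r) = 4*c**2 (H(c, r) = (2*c)**2 = 4*c**2)
O(Y) = 5 + 4/Y (O(Y) = 5 + (4*(-1)**2)/Y = 5 + (4*1)/Y = 5 + 4/Y)
115 - 1298/(v(-36, -15) + O(-24)) = 115 - 1298/(-15 + (5 + 4/(-24))) = 115 - 1298/(-15 + (5 + 4*(-1/24))) = 115 - 1298/(-15 + (5 - 1/6)) = 115 - 1298/(-15 + 29/6) = 115 - 1298/(-61/6) = 115 - 6/61*(-1298) = 115 + 7788/61 = 14803/61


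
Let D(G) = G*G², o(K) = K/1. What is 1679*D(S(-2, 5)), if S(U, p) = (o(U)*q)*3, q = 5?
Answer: -45333000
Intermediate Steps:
o(K) = K (o(K) = K*1 = K)
S(U, p) = 15*U (S(U, p) = (U*5)*3 = (5*U)*3 = 15*U)
D(G) = G³
1679*D(S(-2, 5)) = 1679*(15*(-2))³ = 1679*(-30)³ = 1679*(-27000) = -45333000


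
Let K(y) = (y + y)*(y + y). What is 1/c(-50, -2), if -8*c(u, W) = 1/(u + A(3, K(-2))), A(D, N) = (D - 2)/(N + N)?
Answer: 1599/4 ≈ 399.75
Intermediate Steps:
K(y) = 4*y**2 (K(y) = (2*y)*(2*y) = 4*y**2)
A(D, N) = (-2 + D)/(2*N) (A(D, N) = (-2 + D)/((2*N)) = (-2 + D)*(1/(2*N)) = (-2 + D)/(2*N))
c(u, W) = -1/(8*(1/32 + u)) (c(u, W) = -1/(8*(u + (-2 + 3)/(2*((4*(-2)**2))))) = -1/(8*(u + (1/2)*1/(4*4))) = -1/(8*(u + (1/2)*1/16)) = -1/(8*(u + (1/2)*(1/16)*1)) = -1/(8*(u + 1/32)) = -1/(8*(1/32 + u)))
1/c(-50, -2) = 1/(-4/(1 + 32*(-50))) = 1/(-4/(1 - 1600)) = 1/(-4/(-1599)) = 1/(-4*(-1/1599)) = 1/(4/1599) = 1599/4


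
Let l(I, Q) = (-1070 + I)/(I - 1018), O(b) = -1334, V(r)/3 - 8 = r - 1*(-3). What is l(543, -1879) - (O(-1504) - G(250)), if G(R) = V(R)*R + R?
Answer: 93734177/475 ≈ 1.9734e+5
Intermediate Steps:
V(r) = 33 + 3*r (V(r) = 24 + 3*(r - 1*(-3)) = 24 + 3*(r + 3) = 24 + 3*(3 + r) = 24 + (9 + 3*r) = 33 + 3*r)
G(R) = R + R*(33 + 3*R) (G(R) = (33 + 3*R)*R + R = R*(33 + 3*R) + R = R + R*(33 + 3*R))
l(I, Q) = (-1070 + I)/(-1018 + I)
l(543, -1879) - (O(-1504) - G(250)) = (-1070 + 543)/(-1018 + 543) - (-1334 - 250*(34 + 3*250)) = -527/(-475) - (-1334 - 250*(34 + 750)) = -1/475*(-527) - (-1334 - 250*784) = 527/475 - (-1334 - 1*196000) = 527/475 - (-1334 - 196000) = 527/475 - 1*(-197334) = 527/475 + 197334 = 93734177/475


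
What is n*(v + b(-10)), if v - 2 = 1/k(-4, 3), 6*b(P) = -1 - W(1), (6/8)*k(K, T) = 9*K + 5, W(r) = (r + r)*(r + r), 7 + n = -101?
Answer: -3825/31 ≈ -123.39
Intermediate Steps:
n = -108 (n = -7 - 101 = -108)
W(r) = 4*r**2 (W(r) = (2*r)*(2*r) = 4*r**2)
k(K, T) = 20/3 + 12*K (k(K, T) = 4*(9*K + 5)/3 = 4*(5 + 9*K)/3 = 20/3 + 12*K)
b(P) = -5/6 (b(P) = (-1 - 4*1**2)/6 = (-1 - 4)/6 = (1/6)*(-5) = -5/6)
v = 245/124 (v = 2 + 1/(20/3 + 12*(-4)) = 2 + 1/(20/3 - 48) = 2 + 1/(-124/3) = 2 - 3/124 = 245/124 ≈ 1.9758)
n*(v + b(-10)) = -108*(245/124 - 5/6) = -108*425/372 = -3825/31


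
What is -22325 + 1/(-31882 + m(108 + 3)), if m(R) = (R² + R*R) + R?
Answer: -159154926/7129 ≈ -22325.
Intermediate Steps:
m(R) = R + 2*R² (m(R) = (R² + R²) + R = 2*R² + R = R + 2*R²)
-22325 + 1/(-31882 + m(108 + 3)) = -22325 + 1/(-31882 + (108 + 3)*(1 + 2*(108 + 3))) = -22325 + 1/(-31882 + 111*(1 + 2*111)) = -22325 + 1/(-31882 + 111*(1 + 222)) = -22325 + 1/(-31882 + 111*223) = -22325 + 1/(-31882 + 24753) = -22325 + 1/(-7129) = -22325 - 1/7129 = -159154926/7129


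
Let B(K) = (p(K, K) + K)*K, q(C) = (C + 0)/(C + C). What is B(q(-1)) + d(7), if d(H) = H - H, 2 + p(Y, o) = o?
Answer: -½ ≈ -0.50000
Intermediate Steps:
p(Y, o) = -2 + o
d(H) = 0
q(C) = ½ (q(C) = C/((2*C)) = C*(1/(2*C)) = ½)
B(K) = K*(-2 + 2*K) (B(K) = ((-2 + K) + K)*K = (-2 + 2*K)*K = K*(-2 + 2*K))
B(q(-1)) + d(7) = 2*(½)*(-1 + ½) + 0 = 2*(½)*(-½) + 0 = -½ + 0 = -½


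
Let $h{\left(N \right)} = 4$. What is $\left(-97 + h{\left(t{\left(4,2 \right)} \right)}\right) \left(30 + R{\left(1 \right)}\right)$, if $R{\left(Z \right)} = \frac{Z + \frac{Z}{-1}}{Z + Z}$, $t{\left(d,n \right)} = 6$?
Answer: $-2790$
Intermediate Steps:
$R{\left(Z \right)} = 0$ ($R{\left(Z \right)} = \frac{Z + Z \left(-1\right)}{2 Z} = \left(Z - Z\right) \frac{1}{2 Z} = 0 \frac{1}{2 Z} = 0$)
$\left(-97 + h{\left(t{\left(4,2 \right)} \right)}\right) \left(30 + R{\left(1 \right)}\right) = \left(-97 + 4\right) \left(30 + 0\right) = \left(-93\right) 30 = -2790$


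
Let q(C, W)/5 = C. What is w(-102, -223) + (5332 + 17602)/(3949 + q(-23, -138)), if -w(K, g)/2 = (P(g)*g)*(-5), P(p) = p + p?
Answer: 1906621327/1917 ≈ 9.9459e+5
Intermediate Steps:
q(C, W) = 5*C
P(p) = 2*p
w(K, g) = 20*g² (w(K, g) = -2*(2*g)*g*(-5) = -2*2*g²*(-5) = -(-20)*g² = 20*g²)
w(-102, -223) + (5332 + 17602)/(3949 + q(-23, -138)) = 20*(-223)² + (5332 + 17602)/(3949 + 5*(-23)) = 20*49729 + 22934/(3949 - 115) = 994580 + 22934/3834 = 994580 + 22934*(1/3834) = 994580 + 11467/1917 = 1906621327/1917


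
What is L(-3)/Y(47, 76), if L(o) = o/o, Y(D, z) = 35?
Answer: 1/35 ≈ 0.028571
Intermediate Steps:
L(o) = 1
L(-3)/Y(47, 76) = 1/35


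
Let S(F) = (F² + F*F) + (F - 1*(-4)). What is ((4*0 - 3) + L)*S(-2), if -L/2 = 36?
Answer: -750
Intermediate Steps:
S(F) = 4 + F + 2*F² (S(F) = (F² + F²) + (F + 4) = 2*F² + (4 + F) = 4 + F + 2*F²)
L = -72 (L = -2*36 = -72)
((4*0 - 3) + L)*S(-2) = ((4*0 - 3) - 72)*(4 - 2 + 2*(-2)²) = ((0 - 3) - 72)*(4 - 2 + 2*4) = (-3 - 72)*(4 - 2 + 8) = -75*10 = -750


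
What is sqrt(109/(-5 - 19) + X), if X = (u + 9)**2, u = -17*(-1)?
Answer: sqrt(96690)/12 ≈ 25.913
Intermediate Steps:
u = 17
X = 676 (X = (17 + 9)**2 = 26**2 = 676)
sqrt(109/(-5 - 19) + X) = sqrt(109/(-5 - 19) + 676) = sqrt(109/(-24) + 676) = sqrt(109*(-1/24) + 676) = sqrt(-109/24 + 676) = sqrt(16115/24) = sqrt(96690)/12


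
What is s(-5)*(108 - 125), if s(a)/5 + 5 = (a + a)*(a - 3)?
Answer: -6375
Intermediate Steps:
s(a) = -25 + 10*a*(-3 + a) (s(a) = -25 + 5*((a + a)*(a - 3)) = -25 + 5*((2*a)*(-3 + a)) = -25 + 5*(2*a*(-3 + a)) = -25 + 10*a*(-3 + a))
s(-5)*(108 - 125) = (-25 - 30*(-5) + 10*(-5)**2)*(108 - 125) = (-25 + 150 + 10*25)*(-17) = (-25 + 150 + 250)*(-17) = 375*(-17) = -6375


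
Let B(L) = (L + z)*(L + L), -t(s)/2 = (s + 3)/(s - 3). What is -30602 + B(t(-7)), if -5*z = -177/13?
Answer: -397866/13 ≈ -30605.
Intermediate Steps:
t(s) = -2*(3 + s)/(-3 + s) (t(s) = -2*(s + 3)/(s - 3) = -2*(3 + s)/(-3 + s))
z = 177/65 (z = -(-177)/(5*13) = -⅕*(-177/13) = 177/65 ≈ 2.7231)
B(L) = 2*L*(177/65 + L) (B(L) = (L + 177/65)*(L + L) = (177/65 + L)*(2*L) = 2*L*(177/65 + L))
-30602 + B(t(-7)) = -30602 + 2*(2*(-3 - 1*(-7))/(-3 - 7))*(177 + 65*(2*(-3 - 1*(-7))/(-3 - 7)))/65 = -30602 + 2*(2*(-3 + 7)/(-10))*(177 + 65*(2*(-3 + 7)/(-10)))/65 = -30602 + 2*(2*(-⅒)*4)*(177 + 65*(2*(-⅒)*4))/65 = -30602 + (2/65)*(-⅘)*(177 + 65*(-⅘)) = -30602 + (2/65)*(-⅘)*(177 - 52) = -30602 + (2/65)*(-⅘)*125 = -30602 - 40/13 = -397866/13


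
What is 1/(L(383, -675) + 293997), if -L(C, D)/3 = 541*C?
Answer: -1/327612 ≈ -3.0524e-6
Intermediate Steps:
L(C, D) = -1623*C
1/(L(383, -675) + 293997) = 1/(-1623*383 + 293997) = 1/(-621609 + 293997) = 1/(-327612) = -1/327612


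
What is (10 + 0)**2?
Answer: 100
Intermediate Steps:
(10 + 0)**2 = 10**2 = 100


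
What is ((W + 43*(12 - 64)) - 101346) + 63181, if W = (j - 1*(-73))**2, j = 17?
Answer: -32301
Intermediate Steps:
W = 8100 (W = (17 - 1*(-73))**2 = (17 + 73)**2 = 90**2 = 8100)
((W + 43*(12 - 64)) - 101346) + 63181 = ((8100 + 43*(12 - 64)) - 101346) + 63181 = ((8100 + 43*(-52)) - 101346) + 63181 = ((8100 - 2236) - 101346) + 63181 = (5864 - 101346) + 63181 = -95482 + 63181 = -32301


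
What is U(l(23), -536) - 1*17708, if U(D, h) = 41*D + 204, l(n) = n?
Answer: -16561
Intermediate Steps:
U(D, h) = 204 + 41*D
U(l(23), -536) - 1*17708 = (204 + 41*23) - 1*17708 = (204 + 943) - 17708 = 1147 - 17708 = -16561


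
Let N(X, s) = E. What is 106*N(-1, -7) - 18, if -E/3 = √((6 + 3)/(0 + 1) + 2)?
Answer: -18 - 318*√11 ≈ -1072.7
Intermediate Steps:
E = -3*√11 (E = -3*√((6 + 3)/(0 + 1) + 2) = -3*√(9/1 + 2) = -3*√(9*1 + 2) = -3*√(9 + 2) = -3*√11 ≈ -9.9499)
N(X, s) = -3*√11
106*N(-1, -7) - 18 = 106*(-3*√11) - 18 = -318*√11 - 18 = -18 - 318*√11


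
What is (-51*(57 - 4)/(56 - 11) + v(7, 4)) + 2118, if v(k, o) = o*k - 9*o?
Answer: 30749/15 ≈ 2049.9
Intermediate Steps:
v(k, o) = -9*o + k*o (v(k, o) = k*o - 9*o = -9*o + k*o)
(-51*(57 - 4)/(56 - 11) + v(7, 4)) + 2118 = (-51*(57 - 4)/(56 - 11) + 4*(-9 + 7)) + 2118 = (-2703/45 + 4*(-2)) + 2118 = (-2703/45 - 8) + 2118 = (-51*53/45 - 8) + 2118 = (-901/15 - 8) + 2118 = -1021/15 + 2118 = 30749/15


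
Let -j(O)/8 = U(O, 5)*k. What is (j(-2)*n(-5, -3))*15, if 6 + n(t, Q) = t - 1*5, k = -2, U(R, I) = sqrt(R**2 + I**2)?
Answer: -3840*sqrt(29) ≈ -20679.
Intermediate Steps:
U(R, I) = sqrt(I**2 + R**2)
n(t, Q) = -11 + t (n(t, Q) = -6 + (t - 1*5) = -6 + (t - 5) = -6 + (-5 + t) = -11 + t)
j(O) = 16*sqrt(25 + O**2) (j(O) = -8*sqrt(5**2 + O**2)*(-2) = -8*sqrt(25 + O**2)*(-2) = -(-16)*sqrt(25 + O**2) = 16*sqrt(25 + O**2))
(j(-2)*n(-5, -3))*15 = ((16*sqrt(25 + (-2)**2))*(-11 - 5))*15 = ((16*sqrt(25 + 4))*(-16))*15 = ((16*sqrt(29))*(-16))*15 = -256*sqrt(29)*15 = -3840*sqrt(29)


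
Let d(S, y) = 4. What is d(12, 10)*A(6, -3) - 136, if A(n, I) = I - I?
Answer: -136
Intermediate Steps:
A(n, I) = 0
d(12, 10)*A(6, -3) - 136 = 4*0 - 136 = 0 - 136 = -136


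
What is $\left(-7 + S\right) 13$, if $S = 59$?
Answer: $676$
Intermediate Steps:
$\left(-7 + S\right) 13 = \left(-7 + 59\right) 13 = 52 \cdot 13 = 676$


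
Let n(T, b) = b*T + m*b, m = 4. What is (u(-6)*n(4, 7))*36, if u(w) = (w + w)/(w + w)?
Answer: 2016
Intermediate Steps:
u(w) = 1 (u(w) = (2*w)/((2*w)) = (2*w)*(1/(2*w)) = 1)
n(T, b) = 4*b + T*b (n(T, b) = b*T + 4*b = T*b + 4*b = 4*b + T*b)
(u(-6)*n(4, 7))*36 = (1*(7*(4 + 4)))*36 = (1*(7*8))*36 = (1*56)*36 = 56*36 = 2016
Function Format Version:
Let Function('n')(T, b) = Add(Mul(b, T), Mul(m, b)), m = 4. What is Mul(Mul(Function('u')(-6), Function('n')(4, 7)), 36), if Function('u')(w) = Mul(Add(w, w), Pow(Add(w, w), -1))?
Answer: 2016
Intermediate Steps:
Function('u')(w) = 1 (Function('u')(w) = Mul(Mul(2, w), Pow(Mul(2, w), -1)) = Mul(Mul(2, w), Mul(Rational(1, 2), Pow(w, -1))) = 1)
Function('n')(T, b) = Add(Mul(4, b), Mul(T, b)) (Function('n')(T, b) = Add(Mul(b, T), Mul(4, b)) = Add(Mul(T, b), Mul(4, b)) = Add(Mul(4, b), Mul(T, b)))
Mul(Mul(Function('u')(-6), Function('n')(4, 7)), 36) = Mul(Mul(1, Mul(7, Add(4, 4))), 36) = Mul(Mul(1, Mul(7, 8)), 36) = Mul(Mul(1, 56), 36) = Mul(56, 36) = 2016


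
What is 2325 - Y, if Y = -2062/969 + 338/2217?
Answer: 555442073/238697 ≈ 2327.0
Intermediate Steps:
Y = -471548/238697 (Y = -2062*1/969 + 338*(1/2217) = -2062/969 + 338/2217 = -471548/238697 ≈ -1.9755)
2325 - Y = 2325 - 1*(-471548/238697) = 2325 + 471548/238697 = 555442073/238697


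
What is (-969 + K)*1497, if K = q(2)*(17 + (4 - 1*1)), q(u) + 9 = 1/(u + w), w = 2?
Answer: -1712568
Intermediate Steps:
q(u) = -9 + 1/(2 + u) (q(u) = -9 + 1/(u + 2) = -9 + 1/(2 + u))
K = -175 (K = ((-17 - 9*2)/(2 + 2))*(17 + (4 - 1*1)) = ((-17 - 18)/4)*(17 + (4 - 1)) = ((¼)*(-35))*(17 + 3) = -35/4*20 = -175)
(-969 + K)*1497 = (-969 - 175)*1497 = -1144*1497 = -1712568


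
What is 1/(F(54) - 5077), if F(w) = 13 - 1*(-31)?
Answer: -1/5033 ≈ -0.00019869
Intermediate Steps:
F(w) = 44 (F(w) = 13 + 31 = 44)
1/(F(54) - 5077) = 1/(44 - 5077) = 1/(-5033) = -1/5033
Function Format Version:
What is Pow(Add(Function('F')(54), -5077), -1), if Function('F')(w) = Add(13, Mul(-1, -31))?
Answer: Rational(-1, 5033) ≈ -0.00019869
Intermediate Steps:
Function('F')(w) = 44 (Function('F')(w) = Add(13, 31) = 44)
Pow(Add(Function('F')(54), -5077), -1) = Pow(Add(44, -5077), -1) = Pow(-5033, -1) = Rational(-1, 5033)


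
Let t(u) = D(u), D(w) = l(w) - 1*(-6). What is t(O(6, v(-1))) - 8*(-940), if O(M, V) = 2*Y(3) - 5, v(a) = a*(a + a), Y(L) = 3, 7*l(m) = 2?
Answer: 52684/7 ≈ 7526.3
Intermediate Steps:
l(m) = 2/7 (l(m) = (1/7)*2 = 2/7)
D(w) = 44/7 (D(w) = 2/7 - 1*(-6) = 2/7 + 6 = 44/7)
v(a) = 2*a**2 (v(a) = a*(2*a) = 2*a**2)
O(M, V) = 1 (O(M, V) = 2*3 - 5 = 6 - 5 = 1)
t(u) = 44/7
t(O(6, v(-1))) - 8*(-940) = 44/7 - 8*(-940) = 44/7 + 7520 = 52684/7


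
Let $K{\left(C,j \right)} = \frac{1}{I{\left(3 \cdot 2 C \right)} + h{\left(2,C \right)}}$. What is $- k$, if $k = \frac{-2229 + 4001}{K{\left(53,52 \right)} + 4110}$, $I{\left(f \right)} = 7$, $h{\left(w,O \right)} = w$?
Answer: $- \frac{15948}{36991} \approx -0.43113$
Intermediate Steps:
$K{\left(C,j \right)} = \frac{1}{9}$ ($K{\left(C,j \right)} = \frac{1}{7 + 2} = \frac{1}{9}$)
$k = \frac{15948}{36991}$ ($k = \frac{-2229 + 4001}{\frac{1}{9} + 4110} = \frac{1772}{\frac{36991}{9}} = 1772 \cdot \frac{9}{36991} = \frac{15948}{36991} \approx 0.43113$)
$- k = \left(-1\right) \frac{15948}{36991} = - \frac{15948}{36991}$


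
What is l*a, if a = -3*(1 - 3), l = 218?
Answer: 1308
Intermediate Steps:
a = 6 (a = -3*(-2) = 6)
l*a = 218*6 = 1308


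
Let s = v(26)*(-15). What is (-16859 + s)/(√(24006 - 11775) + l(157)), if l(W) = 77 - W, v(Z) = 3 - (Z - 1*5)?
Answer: -1327120/5831 - 149301*√151/5831 ≈ -542.23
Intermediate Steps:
v(Z) = 8 - Z (v(Z) = 3 - (Z - 5) = 3 - (-5 + Z) = 3 + (5 - Z) = 8 - Z)
s = 270 (s = (8 - 1*26)*(-15) = (8 - 26)*(-15) = -18*(-15) = 270)
(-16859 + s)/(√(24006 - 11775) + l(157)) = (-16859 + 270)/(√(24006 - 11775) + (77 - 1*157)) = -16589/(√12231 + (77 - 157)) = -16589/(9*√151 - 80) = -16589/(-80 + 9*√151)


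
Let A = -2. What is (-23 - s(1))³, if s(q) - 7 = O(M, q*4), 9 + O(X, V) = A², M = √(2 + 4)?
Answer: -15625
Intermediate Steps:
M = √6 ≈ 2.4495
O(X, V) = -5 (O(X, V) = -9 + (-2)² = -9 + 4 = -5)
s(q) = 2 (s(q) = 7 - 5 = 2)
(-23 - s(1))³ = (-23 - 1*2)³ = (-23 - 2)³ = (-25)³ = -15625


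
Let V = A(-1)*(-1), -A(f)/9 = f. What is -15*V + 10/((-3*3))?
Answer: 1205/9 ≈ 133.89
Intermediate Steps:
A(f) = -9*f
V = -9 (V = -9*(-1)*(-1) = 9*(-1) = -9)
-15*V + 10/((-3*3)) = -15*(-9) + 10/((-3*3)) = 135 + 10/(-9) = 135 + 10*(-⅑) = 135 - 10/9 = 1205/9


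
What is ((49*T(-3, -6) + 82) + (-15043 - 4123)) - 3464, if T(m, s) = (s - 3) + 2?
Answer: -22891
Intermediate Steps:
T(m, s) = -1 + s (T(m, s) = (-3 + s) + 2 = -1 + s)
((49*T(-3, -6) + 82) + (-15043 - 4123)) - 3464 = ((49*(-1 - 6) + 82) + (-15043 - 4123)) - 3464 = ((49*(-7) + 82) - 19166) - 3464 = ((-343 + 82) - 19166) - 3464 = (-261 - 19166) - 3464 = -19427 - 3464 = -22891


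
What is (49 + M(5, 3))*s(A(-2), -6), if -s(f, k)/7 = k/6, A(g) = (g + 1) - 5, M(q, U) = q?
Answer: 378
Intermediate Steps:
A(g) = -4 + g (A(g) = (1 + g) - 5 = -4 + g)
s(f, k) = -7*k/6
(49 + M(5, 3))*s(A(-2), -6) = (49 + 5)*(-7/6*(-6)) = 54*7 = 378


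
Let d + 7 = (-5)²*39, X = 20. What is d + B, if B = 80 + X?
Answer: 1068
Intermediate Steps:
B = 100 (B = 80 + 20 = 100)
d = 968 (d = -7 + (-5)²*39 = -7 + 25*39 = -7 + 975 = 968)
d + B = 968 + 100 = 1068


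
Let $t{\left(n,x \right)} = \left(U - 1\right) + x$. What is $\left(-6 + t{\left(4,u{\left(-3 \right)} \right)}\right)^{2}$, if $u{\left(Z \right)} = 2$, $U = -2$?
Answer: $49$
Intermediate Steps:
$t{\left(n,x \right)} = -3 + x$ ($t{\left(n,x \right)} = \left(-2 - 1\right) + x = -3 + x$)
$\left(-6 + t{\left(4,u{\left(-3 \right)} \right)}\right)^{2} = \left(-6 + \left(-3 + 2\right)\right)^{2} = \left(-6 - 1\right)^{2} = \left(-7\right)^{2} = 49$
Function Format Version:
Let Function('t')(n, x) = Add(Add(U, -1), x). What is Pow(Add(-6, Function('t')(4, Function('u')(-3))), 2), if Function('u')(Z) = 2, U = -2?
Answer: 49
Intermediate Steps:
Function('t')(n, x) = Add(-3, x) (Function('t')(n, x) = Add(Add(-2, -1), x) = Add(-3, x))
Pow(Add(-6, Function('t')(4, Function('u')(-3))), 2) = Pow(Add(-6, Add(-3, 2)), 2) = Pow(Add(-6, -1), 2) = Pow(-7, 2) = 49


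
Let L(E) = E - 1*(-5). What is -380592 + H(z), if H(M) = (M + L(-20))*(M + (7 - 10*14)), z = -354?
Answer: -200889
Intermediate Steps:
L(E) = 5 + E (L(E) = E + 5 = 5 + E)
H(M) = (-133 + M)*(-15 + M) (H(M) = (M + (5 - 20))*(M + (7 - 10*14)) = (M - 15)*(M + (7 - 140)) = (-15 + M)*(M - 133) = (-15 + M)*(-133 + M) = (-133 + M)*(-15 + M))
-380592 + H(z) = -380592 + (1995 + (-354)² - 148*(-354)) = -380592 + (1995 + 125316 + 52392) = -380592 + 179703 = -200889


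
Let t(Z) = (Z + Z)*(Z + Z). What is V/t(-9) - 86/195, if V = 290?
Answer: 4781/10530 ≈ 0.45404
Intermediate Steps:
t(Z) = 4*Z**2 (t(Z) = (2*Z)*(2*Z) = 4*Z**2)
V/t(-9) - 86/195 = 290/((4*(-9)**2)) - 86/195 = 290/((4*81)) - 86*1/195 = 290/324 - 86/195 = 290*(1/324) - 86/195 = 145/162 - 86/195 = 4781/10530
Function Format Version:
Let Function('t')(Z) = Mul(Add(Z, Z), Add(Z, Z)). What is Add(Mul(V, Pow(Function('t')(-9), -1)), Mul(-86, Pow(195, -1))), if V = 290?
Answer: Rational(4781, 10530) ≈ 0.45404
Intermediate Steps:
Function('t')(Z) = Mul(4, Pow(Z, 2)) (Function('t')(Z) = Mul(Mul(2, Z), Mul(2, Z)) = Mul(4, Pow(Z, 2)))
Add(Mul(V, Pow(Function('t')(-9), -1)), Mul(-86, Pow(195, -1))) = Add(Mul(290, Pow(Mul(4, Pow(-9, 2)), -1)), Mul(-86, Pow(195, -1))) = Add(Mul(290, Pow(Mul(4, 81), -1)), Mul(-86, Rational(1, 195))) = Add(Mul(290, Pow(324, -1)), Rational(-86, 195)) = Add(Mul(290, Rational(1, 324)), Rational(-86, 195)) = Add(Rational(145, 162), Rational(-86, 195)) = Rational(4781, 10530)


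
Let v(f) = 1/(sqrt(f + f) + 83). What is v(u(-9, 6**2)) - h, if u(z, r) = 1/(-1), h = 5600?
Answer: (-5600*sqrt(2) + 464799*I)/(sqrt(2) - 83*I) ≈ -5600.0 - 0.00020528*I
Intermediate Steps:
u(z, r) = -1
v(f) = 1/(83 + sqrt(2)*sqrt(f)) (v(f) = 1/(sqrt(2*f) + 83) = 1/(sqrt(2)*sqrt(f) + 83) = 1/(83 + sqrt(2)*sqrt(f)))
v(u(-9, 6**2)) - h = 1/(83 + sqrt(2)*sqrt(-1)) - 1*5600 = 1/(83 + sqrt(2)*I) - 5600 = 1/(83 + I*sqrt(2)) - 5600 = -5600 + 1/(83 + I*sqrt(2))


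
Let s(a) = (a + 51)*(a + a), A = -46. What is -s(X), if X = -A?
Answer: -8924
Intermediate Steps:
X = 46 (X = -1*(-46) = 46)
s(a) = 2*a*(51 + a) (s(a) = (51 + a)*(2*a) = 2*a*(51 + a))
-s(X) = -2*46*(51 + 46) = -2*46*97 = -1*8924 = -8924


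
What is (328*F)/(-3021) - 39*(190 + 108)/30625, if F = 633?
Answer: -2131198354/30839375 ≈ -69.106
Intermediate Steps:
(328*F)/(-3021) - 39*(190 + 108)/30625 = (328*633)/(-3021) - 39*(190 + 108)/30625 = 207624*(-1/3021) - 39*298*(1/30625) = -69208/1007 - 11622*1/30625 = -69208/1007 - 11622/30625 = -2131198354/30839375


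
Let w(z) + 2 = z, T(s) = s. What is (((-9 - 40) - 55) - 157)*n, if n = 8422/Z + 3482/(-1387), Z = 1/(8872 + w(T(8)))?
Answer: -27067449276810/1387 ≈ -1.9515e+10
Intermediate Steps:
w(z) = -2 + z
Z = 1/8878 (Z = 1/(8872 + (-2 + 8)) = 1/(8872 + 6) = 1/8878 ≈ 0.00011264)
n = 103706702210/1387 (n = 8422/(1/8878) + 3482/(-1387) = 8422*8878 + 3482*(-1/1387) = 74770516 - 3482/1387 = 103706702210/1387 ≈ 7.4771e+7)
(((-9 - 40) - 55) - 157)*n = (((-9 - 40) - 55) - 157)*(103706702210/1387) = ((-49 - 55) - 157)*(103706702210/1387) = (-104 - 157)*(103706702210/1387) = -261*103706702210/1387 = -27067449276810/1387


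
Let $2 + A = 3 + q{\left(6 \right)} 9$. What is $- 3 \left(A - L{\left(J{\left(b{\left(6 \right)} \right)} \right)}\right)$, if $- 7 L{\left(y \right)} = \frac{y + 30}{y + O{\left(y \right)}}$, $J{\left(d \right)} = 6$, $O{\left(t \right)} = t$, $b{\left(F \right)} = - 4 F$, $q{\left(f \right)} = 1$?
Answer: $- \frac{219}{7} \approx -31.286$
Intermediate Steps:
$A = 10$ ($A = -2 + \left(3 + 1 \cdot 9\right) = -2 + \left(3 + 9\right) = -2 + 12 = 10$)
$L{\left(y \right)} = - \frac{30 + y}{14 y}$ ($L{\left(y \right)} = - \frac{\left(y + 30\right) \frac{1}{y + y}}{7} = - \frac{\left(30 + y\right) \frac{1}{2 y}}{7} = - \frac{\frac{1}{2} \frac{1}{y} \left(30 + y\right)}{7} = - \frac{30 + y}{14 y}$)
$- 3 \left(A - L{\left(J{\left(b{\left(6 \right)} \right)} \right)}\right) = - 3 \left(10 - \frac{-30 - 6}{14 \cdot 6}\right) = - 3 \left(10 - \frac{1}{14} \cdot \frac{1}{6} \left(-30 - 6\right)\right) = - 3 \left(10 - \frac{1}{14} \cdot \frac{1}{6} \left(-36\right)\right) = - 3 \left(10 - - \frac{3}{7}\right) = - 3 \left(10 + \frac{3}{7}\right) = \left(-3\right) \frac{73}{7} = - \frac{219}{7}$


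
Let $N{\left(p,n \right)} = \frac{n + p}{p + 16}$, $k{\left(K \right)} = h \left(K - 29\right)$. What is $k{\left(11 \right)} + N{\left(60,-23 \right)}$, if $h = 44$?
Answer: $- \frac{60155}{76} \approx -791.51$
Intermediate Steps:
$k{\left(K \right)} = -1276 + 44 K$ ($k{\left(K \right)} = 44 \left(K - 29\right) = 44 \left(-29 + K\right) = -1276 + 44 K$)
$N{\left(p,n \right)} = \frac{n + p}{16 + p}$
$k{\left(11 \right)} + N{\left(60,-23 \right)} = \left(-1276 + 44 \cdot 11\right) + \frac{-23 + 60}{16 + 60} = \left(-1276 + 484\right) + \frac{1}{76} \cdot 37 = -792 + \frac{1}{76} \cdot 37 = -792 + \frac{37}{76} = - \frac{60155}{76}$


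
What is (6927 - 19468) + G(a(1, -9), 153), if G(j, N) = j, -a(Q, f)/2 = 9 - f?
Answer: -12577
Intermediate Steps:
a(Q, f) = -18 + 2*f (a(Q, f) = -2*(9 - f) = -18 + 2*f)
(6927 - 19468) + G(a(1, -9), 153) = (6927 - 19468) + (-18 + 2*(-9)) = -12541 + (-18 - 18) = -12541 - 36 = -12577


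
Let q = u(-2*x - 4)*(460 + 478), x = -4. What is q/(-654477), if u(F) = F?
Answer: -3752/654477 ≈ -0.0057328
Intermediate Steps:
q = 3752 (q = (-2*(-4) - 4)*(460 + 478) = (8 - 4)*938 = 4*938 = 3752)
q/(-654477) = 3752/(-654477) = 3752*(-1/654477) = -3752/654477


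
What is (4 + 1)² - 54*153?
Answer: -8237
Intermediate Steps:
(4 + 1)² - 54*153 = 5² - 8262 = 25 - 8262 = -8237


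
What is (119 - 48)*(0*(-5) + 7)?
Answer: 497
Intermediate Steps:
(119 - 48)*(0*(-5) + 7) = 71*(0 + 7) = 71*7 = 497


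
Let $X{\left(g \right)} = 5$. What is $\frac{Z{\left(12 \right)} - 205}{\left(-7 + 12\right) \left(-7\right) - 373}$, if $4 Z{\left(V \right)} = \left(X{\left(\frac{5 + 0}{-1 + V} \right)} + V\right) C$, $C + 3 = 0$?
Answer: $\frac{871}{1632} \approx 0.5337$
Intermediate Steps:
$C = -3$ ($C = -3 + 0 = -3$)
$Z{\left(V \right)} = - \frac{15}{4} - \frac{3 V}{4}$ ($Z{\left(V \right)} = \frac{\left(5 + V\right) \left(-3\right)}{4} = \frac{-15 - 3 V}{4} = - \frac{15}{4} - \frac{3 V}{4}$)
$\frac{Z{\left(12 \right)} - 205}{\left(-7 + 12\right) \left(-7\right) - 373} = \frac{\left(- \frac{15}{4} - 9\right) - 205}{\left(-7 + 12\right) \left(-7\right) - 373} = \frac{\left(- \frac{15}{4} - 9\right) - 205}{5 \left(-7\right) - 373} = \frac{- \frac{51}{4} - 205}{-35 - 373} = - \frac{871}{4 \left(-408\right)} = \left(- \frac{871}{4}\right) \left(- \frac{1}{408}\right) = \frac{871}{1632}$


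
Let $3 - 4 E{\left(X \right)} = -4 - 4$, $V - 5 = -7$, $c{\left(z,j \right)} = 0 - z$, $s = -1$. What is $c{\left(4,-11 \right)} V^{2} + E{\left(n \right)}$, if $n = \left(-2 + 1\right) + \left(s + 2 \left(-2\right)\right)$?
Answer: $- \frac{53}{4} \approx -13.25$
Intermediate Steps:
$c{\left(z,j \right)} = - z$
$V = -2$ ($V = 5 - 7 = -2$)
$n = -6$ ($n = \left(-2 + 1\right) + \left(-1 + 2 \left(-2\right)\right) = -1 - 5 = -6$)
$E{\left(X \right)} = \frac{11}{4}$ ($E{\left(X \right)} = \frac{3}{4} - \frac{-4 - 4}{4} = \frac{3}{4} - -2 = \frac{3}{4} + 2 = \frac{11}{4}$)
$c{\left(4,-11 \right)} V^{2} + E{\left(n \right)} = \left(-1\right) 4 \left(-2\right)^{2} + \frac{11}{4} = \left(-4\right) 4 + \frac{11}{4} = -16 + \frac{11}{4} = - \frac{53}{4}$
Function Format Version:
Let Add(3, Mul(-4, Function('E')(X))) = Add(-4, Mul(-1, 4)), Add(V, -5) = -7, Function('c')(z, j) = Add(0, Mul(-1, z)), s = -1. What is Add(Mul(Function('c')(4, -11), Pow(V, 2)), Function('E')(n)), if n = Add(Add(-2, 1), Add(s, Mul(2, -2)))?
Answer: Rational(-53, 4) ≈ -13.250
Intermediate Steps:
Function('c')(z, j) = Mul(-1, z)
V = -2 (V = Add(5, -7) = -2)
n = -6 (n = Add(Add(-2, 1), Add(-1, Mul(2, -2))) = Add(-1, Add(-1, -4)) = Add(-1, -5) = -6)
Function('E')(X) = Rational(11, 4) (Function('E')(X) = Add(Rational(3, 4), Mul(Rational(-1, 4), Add(-4, Mul(-1, 4)))) = Add(Rational(3, 4), Mul(Rational(-1, 4), Add(-4, -4))) = Add(Rational(3, 4), Mul(Rational(-1, 4), -8)) = Add(Rational(3, 4), 2) = Rational(11, 4))
Add(Mul(Function('c')(4, -11), Pow(V, 2)), Function('E')(n)) = Add(Mul(Mul(-1, 4), Pow(-2, 2)), Rational(11, 4)) = Add(Mul(-4, 4), Rational(11, 4)) = Add(-16, Rational(11, 4)) = Rational(-53, 4)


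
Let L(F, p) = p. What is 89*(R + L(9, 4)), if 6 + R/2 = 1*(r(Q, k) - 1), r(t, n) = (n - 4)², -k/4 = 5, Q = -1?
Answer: 101638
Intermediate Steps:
k = -20 (k = -4*5 = -20)
r(t, n) = (-4 + n)²
R = 1138 (R = -12 + 2*(1*((-4 - 20)² - 1)) = -12 + 2*(1*((-24)² - 1)) = -12 + 2*(1*(576 - 1)) = -12 + 2*(1*575) = -12 + 2*575 = -12 + 1150 = 1138)
89*(R + L(9, 4)) = 89*(1138 + 4) = 89*1142 = 101638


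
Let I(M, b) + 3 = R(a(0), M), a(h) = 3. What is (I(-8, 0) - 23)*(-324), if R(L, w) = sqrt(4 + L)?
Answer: 8424 - 324*sqrt(7) ≈ 7566.8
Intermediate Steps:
I(M, b) = -3 + sqrt(7) (I(M, b) = -3 + sqrt(4 + 3) = -3 + sqrt(7))
(I(-8, 0) - 23)*(-324) = ((-3 + sqrt(7)) - 23)*(-324) = (-26 + sqrt(7))*(-324) = 8424 - 324*sqrt(7)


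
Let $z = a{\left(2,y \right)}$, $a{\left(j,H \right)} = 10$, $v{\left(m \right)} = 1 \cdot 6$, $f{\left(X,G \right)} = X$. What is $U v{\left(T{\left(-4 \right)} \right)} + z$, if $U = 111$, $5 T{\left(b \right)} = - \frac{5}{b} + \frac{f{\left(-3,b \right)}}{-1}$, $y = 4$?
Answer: $676$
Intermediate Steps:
$T{\left(b \right)} = \frac{3}{5} - \frac{1}{b}$ ($T{\left(b \right)} = \frac{- \frac{5}{b} - \frac{3}{-1}}{5} = \frac{- \frac{5}{b} - -3}{5} = \frac{- \frac{5}{b} + 3}{5} = \frac{3 - \frac{5}{b}}{5} = \frac{3}{5} - \frac{1}{b}$)
$v{\left(m \right)} = 6$
$z = 10$
$U v{\left(T{\left(-4 \right)} \right)} + z = 111 \cdot 6 + 10 = 666 + 10 = 676$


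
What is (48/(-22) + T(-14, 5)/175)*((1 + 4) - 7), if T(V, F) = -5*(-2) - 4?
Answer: 8268/1925 ≈ 4.2951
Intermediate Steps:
T(V, F) = 6 (T(V, F) = 10 - 4 = 6)
(48/(-22) + T(-14, 5)/175)*((1 + 4) - 7) = (48/(-22) + 6/175)*((1 + 4) - 7) = (48*(-1/22) + 6*(1/175))*(5 - 7) = (-24/11 + 6/175)*(-2) = -4134/1925*(-2) = 8268/1925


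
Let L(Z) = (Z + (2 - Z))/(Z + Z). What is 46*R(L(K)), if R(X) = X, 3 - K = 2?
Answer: 46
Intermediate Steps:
K = 1 (K = 3 - 1*2 = 3 - 2 = 1)
L(Z) = 1/Z (L(Z) = 2/((2*Z)) = 2*(1/(2*Z)) = 1/Z)
46*R(L(K)) = 46/1 = 46*1 = 46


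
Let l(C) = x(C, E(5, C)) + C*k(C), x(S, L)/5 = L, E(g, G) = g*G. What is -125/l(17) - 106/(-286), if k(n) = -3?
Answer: 177/4862 ≈ 0.036405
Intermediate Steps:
E(g, G) = G*g
x(S, L) = 5*L
l(C) = 22*C (l(C) = 5*(C*5) + C*(-3) = 5*(5*C) - 3*C = 25*C - 3*C = 22*C)
-125/l(17) - 106/(-286) = -125/(22*17) - 106/(-286) = -125/374 - 106*(-1/286) = -125*1/374 + 53/143 = -125/374 + 53/143 = 177/4862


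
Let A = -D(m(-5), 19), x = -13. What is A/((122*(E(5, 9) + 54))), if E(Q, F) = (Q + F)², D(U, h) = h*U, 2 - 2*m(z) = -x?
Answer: 209/61000 ≈ 0.0034262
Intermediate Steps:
m(z) = -11/2 (m(z) = 1 - (-1)*(-13)/2 = 1 - ½*13 = 1 - 13/2 = -11/2)
D(U, h) = U*h
E(Q, F) = (F + Q)²
A = 209/2 (A = -(-11)*19/2 = -1*(-209/2) = 209/2 ≈ 104.50)
A/((122*(E(5, 9) + 54))) = 209/(2*((122*((9 + 5)² + 54)))) = 209/(2*((122*(14² + 54)))) = 209/(2*((122*(196 + 54)))) = 209/(2*((122*250))) = (209/2)/30500 = (209/2)*(1/30500) = 209/61000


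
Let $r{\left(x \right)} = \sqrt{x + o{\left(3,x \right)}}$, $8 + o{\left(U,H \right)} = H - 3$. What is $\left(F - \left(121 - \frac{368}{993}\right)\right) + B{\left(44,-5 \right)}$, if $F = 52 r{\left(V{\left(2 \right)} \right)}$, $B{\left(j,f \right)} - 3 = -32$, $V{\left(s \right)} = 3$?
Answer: $- \frac{148582}{993} + 52 i \sqrt{5} \approx -149.63 + 116.28 i$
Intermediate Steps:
$o{\left(U,H \right)} = -11 + H$ ($o{\left(U,H \right)} = -8 + \left(H - 3\right) = -8 + \left(-3 + H\right) = -11 + H$)
$r{\left(x \right)} = \sqrt{-11 + 2 x}$ ($r{\left(x \right)} = \sqrt{x + \left(-11 + x\right)} = \sqrt{-11 + 2 x}$)
$B{\left(j,f \right)} = -29$ ($B{\left(j,f \right)} = 3 - 32 = -29$)
$F = 52 i \sqrt{5}$ ($F = 52 \sqrt{-11 + 2 \cdot 3} = 52 \sqrt{-11 + 6} = 52 \sqrt{-5} = 52 i \sqrt{5} \approx 116.28 i$)
$\left(F - \left(121 - \frac{368}{993}\right)\right) + B{\left(44,-5 \right)} = \left(52 i \sqrt{5} - \left(121 - \frac{368}{993}\right)\right) - 29 = \left(52 i \sqrt{5} - \frac{119785}{993}\right) - 29 = \left(- \frac{119785}{993} + 52 i \sqrt{5}\right) - 29 = - \frac{148582}{993} + 52 i \sqrt{5}$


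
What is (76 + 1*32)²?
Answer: 11664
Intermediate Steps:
(76 + 1*32)² = (76 + 32)² = 108² = 11664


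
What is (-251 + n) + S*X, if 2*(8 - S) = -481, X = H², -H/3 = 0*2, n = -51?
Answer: -302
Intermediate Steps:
H = 0 (H = -0*2 = -3*0 = 0)
X = 0 (X = 0² = 0)
S = 497/2 (S = 8 - ½*(-481) = 8 + 481/2 = 497/2 ≈ 248.50)
(-251 + n) + S*X = (-251 - 51) + (497/2)*0 = -302 + 0 = -302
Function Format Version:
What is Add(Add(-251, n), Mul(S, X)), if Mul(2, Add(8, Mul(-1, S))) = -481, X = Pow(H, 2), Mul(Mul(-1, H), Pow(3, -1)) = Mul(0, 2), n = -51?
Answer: -302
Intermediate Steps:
H = 0 (H = Mul(-3, Mul(0, 2)) = Mul(-3, 0) = 0)
X = 0 (X = Pow(0, 2) = 0)
S = Rational(497, 2) (S = Add(8, Mul(Rational(-1, 2), -481)) = Add(8, Rational(481, 2)) = Rational(497, 2) ≈ 248.50)
Add(Add(-251, n), Mul(S, X)) = Add(Add(-251, -51), Mul(Rational(497, 2), 0)) = Add(-302, 0) = -302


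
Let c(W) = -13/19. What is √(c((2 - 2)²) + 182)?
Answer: √65455/19 ≈ 13.465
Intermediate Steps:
c(W) = -13/19 (c(W) = -13*1/19 = -13/19)
√(c((2 - 2)²) + 182) = √(-13/19 + 182) = √(3445/19) = √65455/19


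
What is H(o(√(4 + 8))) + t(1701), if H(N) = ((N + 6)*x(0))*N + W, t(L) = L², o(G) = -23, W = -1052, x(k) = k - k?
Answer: 2892349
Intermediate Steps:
x(k) = 0
H(N) = -1052 (H(N) = ((N + 6)*0)*N - 1052 = ((6 + N)*0)*N - 1052 = 0*N - 1052 = 0 - 1052 = -1052)
H(o(√(4 + 8))) + t(1701) = -1052 + 1701² = -1052 + 2893401 = 2892349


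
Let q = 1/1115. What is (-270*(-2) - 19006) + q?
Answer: -20589589/1115 ≈ -18466.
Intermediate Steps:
q = 1/1115 ≈ 0.00089686
(-270*(-2) - 19006) + q = (-270*(-2) - 19006) + 1/1115 = (540 - 19006) + 1/1115 = -18466 + 1/1115 = -20589589/1115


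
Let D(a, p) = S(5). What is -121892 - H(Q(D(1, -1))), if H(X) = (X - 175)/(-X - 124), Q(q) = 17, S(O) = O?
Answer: -17186930/141 ≈ -1.2189e+5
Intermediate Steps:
D(a, p) = 5
H(X) = (-175 + X)/(-124 - X)
-121892 - H(Q(D(1, -1))) = -121892 - (175 - 1*17)/(124 + 17) = -121892 - (175 - 17)/141 = -121892 - 158/141 = -17186930/141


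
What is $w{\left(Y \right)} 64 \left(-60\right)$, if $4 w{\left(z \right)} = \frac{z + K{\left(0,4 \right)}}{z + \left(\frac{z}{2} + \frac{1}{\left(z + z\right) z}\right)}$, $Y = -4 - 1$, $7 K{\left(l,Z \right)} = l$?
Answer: $- \frac{120000}{187} \approx -641.71$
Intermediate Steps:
$K{\left(l,Z \right)} = \frac{l}{7}$
$Y = -5$
$w{\left(z \right)} = \frac{z}{4 \left(\frac{1}{2 z^{2}} + \frac{3 z}{2}\right)}$ ($w{\left(z \right)} = \frac{\left(z + \frac{1}{7} \cdot 0\right) \frac{1}{z + \left(\frac{z}{2} + \frac{1}{\left(z + z\right) z}\right)}}{4} = \frac{\left(z + 0\right) \frac{1}{z + \left(z \frac{1}{2} + \frac{1}{2 z z}\right)}}{4} = \frac{z \frac{1}{z + \left(\frac{z}{2} + \frac{\frac{1}{2} \frac{1}{z}}{z}\right)}}{4} = \frac{z \frac{1}{z + \left(\frac{z}{2} + \frac{1}{2 z^{2}}\right)}}{4} = \frac{z \frac{1}{\frac{1}{2 z^{2}} + \frac{3 z}{2}}}{4} = \frac{z}{4 \left(\frac{1}{2 z^{2}} + \frac{3 z}{2}\right)}$)
$w{\left(Y \right)} 64 \left(-60\right) = \frac{\left(-5\right)^{3}}{2 \left(1 + 3 \left(-5\right)^{3}\right)} 64 \left(-60\right) = \frac{1}{2} \left(-125\right) \frac{1}{1 + 3 \left(-125\right)} 64 \left(-60\right) = \frac{1}{2} \left(-125\right) \frac{1}{1 - 375} \cdot 64 \left(-60\right) = \frac{1}{2} \left(-125\right) \frac{1}{-374} \cdot 64 \left(-60\right) = \frac{1}{2} \left(-125\right) \left(- \frac{1}{374}\right) 64 \left(-60\right) = \frac{125}{748} \cdot 64 \left(-60\right) = \frac{2000}{187} \left(-60\right) = - \frac{120000}{187}$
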